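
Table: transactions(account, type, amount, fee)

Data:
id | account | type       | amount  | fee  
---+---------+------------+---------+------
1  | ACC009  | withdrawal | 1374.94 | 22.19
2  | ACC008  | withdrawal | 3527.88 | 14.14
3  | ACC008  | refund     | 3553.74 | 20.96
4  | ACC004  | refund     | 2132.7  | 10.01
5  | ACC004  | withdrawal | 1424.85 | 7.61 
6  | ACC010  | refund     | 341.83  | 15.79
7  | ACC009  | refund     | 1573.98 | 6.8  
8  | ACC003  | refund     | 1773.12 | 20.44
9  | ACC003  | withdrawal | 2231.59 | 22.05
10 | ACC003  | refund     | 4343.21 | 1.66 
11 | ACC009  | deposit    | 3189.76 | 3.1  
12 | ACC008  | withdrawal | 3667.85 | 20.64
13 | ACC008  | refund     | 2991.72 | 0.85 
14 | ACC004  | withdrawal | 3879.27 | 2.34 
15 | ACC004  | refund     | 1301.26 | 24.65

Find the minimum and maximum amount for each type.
SELECT type, MIN(amount), MAX(amount)
FROM transactions
GROUP BY type

Result:
  deposit: min=3189.76, max=3189.76
  refund: min=341.83, max=4343.21
  withdrawal: min=1374.94, max=3879.27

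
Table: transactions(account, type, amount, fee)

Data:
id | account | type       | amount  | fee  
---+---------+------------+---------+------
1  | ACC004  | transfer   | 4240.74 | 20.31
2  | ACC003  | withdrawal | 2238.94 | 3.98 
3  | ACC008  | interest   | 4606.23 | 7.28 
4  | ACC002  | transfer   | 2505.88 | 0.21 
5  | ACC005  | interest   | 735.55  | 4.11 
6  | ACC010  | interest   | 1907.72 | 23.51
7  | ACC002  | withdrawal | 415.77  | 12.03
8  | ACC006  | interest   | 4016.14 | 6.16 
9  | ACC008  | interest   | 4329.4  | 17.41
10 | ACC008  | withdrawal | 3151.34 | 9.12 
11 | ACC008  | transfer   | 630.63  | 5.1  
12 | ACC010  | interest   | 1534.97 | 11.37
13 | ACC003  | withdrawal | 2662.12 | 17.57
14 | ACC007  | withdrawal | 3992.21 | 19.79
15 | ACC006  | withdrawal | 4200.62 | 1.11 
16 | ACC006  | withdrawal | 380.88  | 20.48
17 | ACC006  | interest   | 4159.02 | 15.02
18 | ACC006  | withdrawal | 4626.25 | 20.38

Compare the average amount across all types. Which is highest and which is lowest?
SELECT type, AVG(amount)
FROM transactions
GROUP BY type
ORDER BY AVG(amount)

All groups:
  transfer: 2459.08
  withdrawal: 2708.52
  interest: 3041.29

Highest: interest (3041.29)
Lowest: transfer (2459.08)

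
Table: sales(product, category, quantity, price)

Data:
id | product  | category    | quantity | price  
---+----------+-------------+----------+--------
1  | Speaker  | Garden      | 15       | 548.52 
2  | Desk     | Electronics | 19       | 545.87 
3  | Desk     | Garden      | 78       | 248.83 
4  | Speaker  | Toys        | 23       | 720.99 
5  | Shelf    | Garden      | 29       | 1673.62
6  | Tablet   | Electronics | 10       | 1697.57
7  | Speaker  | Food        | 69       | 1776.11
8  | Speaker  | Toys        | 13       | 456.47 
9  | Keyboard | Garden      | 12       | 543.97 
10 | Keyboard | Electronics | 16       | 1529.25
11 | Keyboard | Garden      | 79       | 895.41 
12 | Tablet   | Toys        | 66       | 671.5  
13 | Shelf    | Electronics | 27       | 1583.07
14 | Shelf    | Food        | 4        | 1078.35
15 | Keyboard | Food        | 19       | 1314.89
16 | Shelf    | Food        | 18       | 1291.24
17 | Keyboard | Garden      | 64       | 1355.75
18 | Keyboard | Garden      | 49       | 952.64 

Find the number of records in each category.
SELECT category, COUNT(*) as count
FROM sales
GROUP BY category

Result:
  Electronics: 4
  Food: 4
  Garden: 7
  Toys: 3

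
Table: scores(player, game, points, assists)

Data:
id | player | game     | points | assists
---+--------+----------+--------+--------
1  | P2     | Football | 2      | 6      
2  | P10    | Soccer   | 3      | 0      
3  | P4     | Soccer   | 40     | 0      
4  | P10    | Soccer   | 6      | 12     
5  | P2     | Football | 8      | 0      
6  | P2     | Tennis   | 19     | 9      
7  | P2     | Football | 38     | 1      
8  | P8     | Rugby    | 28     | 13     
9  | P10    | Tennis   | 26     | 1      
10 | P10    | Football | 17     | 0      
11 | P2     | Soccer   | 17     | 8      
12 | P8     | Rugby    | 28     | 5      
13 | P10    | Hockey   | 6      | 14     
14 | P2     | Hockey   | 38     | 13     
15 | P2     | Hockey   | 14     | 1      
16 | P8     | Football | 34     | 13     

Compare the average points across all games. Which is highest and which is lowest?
SELECT game, AVG(points)
FROM scores
GROUP BY game
ORDER BY AVG(points)

All groups:
  Soccer: 16.50
  Hockey: 19.33
  Football: 19.80
  Tennis: 22.50
  Rugby: 28.00

Highest: Rugby (28.00)
Lowest: Soccer (16.50)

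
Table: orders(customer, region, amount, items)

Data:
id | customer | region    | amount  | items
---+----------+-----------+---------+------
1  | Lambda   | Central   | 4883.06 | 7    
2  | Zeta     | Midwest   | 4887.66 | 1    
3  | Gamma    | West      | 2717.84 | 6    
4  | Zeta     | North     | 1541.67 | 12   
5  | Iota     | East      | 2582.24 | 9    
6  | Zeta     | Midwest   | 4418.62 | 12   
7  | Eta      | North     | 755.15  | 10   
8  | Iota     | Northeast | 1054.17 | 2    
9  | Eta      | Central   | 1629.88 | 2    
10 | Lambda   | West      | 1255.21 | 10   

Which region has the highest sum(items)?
SELECT region, SUM(items) as val
FROM orders
GROUP BY region
ORDER BY val DESC
LIMIT 1

Result: North with sum(items) = 22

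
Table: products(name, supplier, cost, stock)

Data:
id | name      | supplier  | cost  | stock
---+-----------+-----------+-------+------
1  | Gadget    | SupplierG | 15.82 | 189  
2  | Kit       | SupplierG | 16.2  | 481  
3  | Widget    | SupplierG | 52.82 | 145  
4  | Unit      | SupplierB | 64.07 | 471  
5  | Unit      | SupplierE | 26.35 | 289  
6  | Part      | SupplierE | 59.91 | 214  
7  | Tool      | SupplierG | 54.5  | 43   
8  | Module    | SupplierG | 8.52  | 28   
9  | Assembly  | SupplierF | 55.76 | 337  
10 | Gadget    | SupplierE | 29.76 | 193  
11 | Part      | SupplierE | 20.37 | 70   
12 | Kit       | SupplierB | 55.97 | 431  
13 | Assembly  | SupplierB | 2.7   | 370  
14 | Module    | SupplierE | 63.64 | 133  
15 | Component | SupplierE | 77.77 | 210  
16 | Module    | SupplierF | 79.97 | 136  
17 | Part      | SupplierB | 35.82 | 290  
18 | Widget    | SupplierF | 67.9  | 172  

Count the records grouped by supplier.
SELECT supplier, COUNT(*) as count
FROM products
GROUP BY supplier

Result:
  SupplierB: 4
  SupplierE: 6
  SupplierF: 3
  SupplierG: 5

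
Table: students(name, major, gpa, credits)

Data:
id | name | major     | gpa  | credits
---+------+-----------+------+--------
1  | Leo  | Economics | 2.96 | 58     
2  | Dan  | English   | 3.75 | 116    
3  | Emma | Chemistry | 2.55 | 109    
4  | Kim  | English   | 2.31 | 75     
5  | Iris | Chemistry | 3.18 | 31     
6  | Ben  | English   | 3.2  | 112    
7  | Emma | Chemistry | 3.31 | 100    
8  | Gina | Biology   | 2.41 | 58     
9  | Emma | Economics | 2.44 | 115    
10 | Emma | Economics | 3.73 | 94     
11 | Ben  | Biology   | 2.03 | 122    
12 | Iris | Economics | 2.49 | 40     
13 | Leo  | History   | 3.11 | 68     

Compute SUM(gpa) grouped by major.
SELECT major, SUM(gpa) as result
FROM students
GROUP BY major

Result:
  Biology: 4.44
  Chemistry: 9.04
  Economics: 11.62
  English: 9.26
  History: 3.11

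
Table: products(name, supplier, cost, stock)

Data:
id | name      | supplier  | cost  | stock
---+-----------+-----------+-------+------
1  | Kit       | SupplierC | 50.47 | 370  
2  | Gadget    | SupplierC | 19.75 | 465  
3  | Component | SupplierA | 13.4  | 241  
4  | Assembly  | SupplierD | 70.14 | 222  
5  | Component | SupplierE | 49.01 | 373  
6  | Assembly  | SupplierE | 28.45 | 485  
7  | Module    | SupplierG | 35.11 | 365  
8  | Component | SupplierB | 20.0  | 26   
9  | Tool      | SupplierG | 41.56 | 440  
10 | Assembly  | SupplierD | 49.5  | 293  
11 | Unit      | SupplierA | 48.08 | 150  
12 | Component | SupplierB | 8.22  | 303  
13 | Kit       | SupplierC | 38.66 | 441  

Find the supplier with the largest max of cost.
SELECT supplier, MAX(cost) as val
FROM products
GROUP BY supplier
ORDER BY val DESC
LIMIT 1

Result: SupplierD with max(cost) = 70.14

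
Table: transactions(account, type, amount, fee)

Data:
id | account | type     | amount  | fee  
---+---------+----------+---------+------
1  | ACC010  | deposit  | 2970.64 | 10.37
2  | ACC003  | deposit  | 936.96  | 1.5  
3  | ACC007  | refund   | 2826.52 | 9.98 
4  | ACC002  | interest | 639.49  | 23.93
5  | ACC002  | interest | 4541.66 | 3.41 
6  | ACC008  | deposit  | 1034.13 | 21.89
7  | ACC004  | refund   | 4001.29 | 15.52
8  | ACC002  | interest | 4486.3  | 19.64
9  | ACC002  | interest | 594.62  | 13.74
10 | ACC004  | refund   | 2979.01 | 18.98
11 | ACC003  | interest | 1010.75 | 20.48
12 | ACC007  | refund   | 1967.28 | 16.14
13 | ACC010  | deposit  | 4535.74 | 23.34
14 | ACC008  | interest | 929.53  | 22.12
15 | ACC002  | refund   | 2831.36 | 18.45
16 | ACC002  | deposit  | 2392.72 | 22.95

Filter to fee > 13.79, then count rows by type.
SELECT type, COUNT(*)
FROM transactions
WHERE fee > 13.79
GROUP BY type

Note: WHERE filters rows before grouping.

Result:
  deposit: 3
  interest: 4
  refund: 4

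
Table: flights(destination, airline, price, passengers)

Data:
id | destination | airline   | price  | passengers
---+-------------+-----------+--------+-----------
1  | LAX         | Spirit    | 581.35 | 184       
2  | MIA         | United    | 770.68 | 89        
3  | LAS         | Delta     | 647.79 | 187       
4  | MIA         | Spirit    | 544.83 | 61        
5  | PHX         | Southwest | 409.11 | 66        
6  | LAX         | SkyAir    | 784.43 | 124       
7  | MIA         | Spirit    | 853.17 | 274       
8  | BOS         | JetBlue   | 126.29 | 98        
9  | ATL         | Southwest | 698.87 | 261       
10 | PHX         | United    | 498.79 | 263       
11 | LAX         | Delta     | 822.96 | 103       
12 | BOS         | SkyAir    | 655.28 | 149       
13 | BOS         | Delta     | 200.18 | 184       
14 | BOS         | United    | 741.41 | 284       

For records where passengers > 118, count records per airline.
SELECT airline, COUNT(*)
FROM flights
WHERE passengers > 118
GROUP BY airline

Note: WHERE filters rows before grouping.

Result:
  Delta: 2
  SkyAir: 2
  Southwest: 1
  Spirit: 2
  United: 2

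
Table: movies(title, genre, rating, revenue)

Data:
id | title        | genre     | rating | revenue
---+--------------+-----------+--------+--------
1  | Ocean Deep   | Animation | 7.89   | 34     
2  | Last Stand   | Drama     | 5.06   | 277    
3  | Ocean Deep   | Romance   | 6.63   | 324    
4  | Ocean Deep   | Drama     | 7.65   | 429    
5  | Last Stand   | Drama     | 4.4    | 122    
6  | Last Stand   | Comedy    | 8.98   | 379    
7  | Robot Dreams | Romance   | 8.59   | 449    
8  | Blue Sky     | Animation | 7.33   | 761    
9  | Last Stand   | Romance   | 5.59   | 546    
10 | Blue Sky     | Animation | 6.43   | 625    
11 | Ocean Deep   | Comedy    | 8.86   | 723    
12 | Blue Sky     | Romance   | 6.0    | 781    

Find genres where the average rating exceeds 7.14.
SELECT genre, AVG(rating)
FROM movies
GROUP BY genre
HAVING AVG(rating) > 7.14

Result:
  Animation: avg=7.22
  Comedy: avg=8.92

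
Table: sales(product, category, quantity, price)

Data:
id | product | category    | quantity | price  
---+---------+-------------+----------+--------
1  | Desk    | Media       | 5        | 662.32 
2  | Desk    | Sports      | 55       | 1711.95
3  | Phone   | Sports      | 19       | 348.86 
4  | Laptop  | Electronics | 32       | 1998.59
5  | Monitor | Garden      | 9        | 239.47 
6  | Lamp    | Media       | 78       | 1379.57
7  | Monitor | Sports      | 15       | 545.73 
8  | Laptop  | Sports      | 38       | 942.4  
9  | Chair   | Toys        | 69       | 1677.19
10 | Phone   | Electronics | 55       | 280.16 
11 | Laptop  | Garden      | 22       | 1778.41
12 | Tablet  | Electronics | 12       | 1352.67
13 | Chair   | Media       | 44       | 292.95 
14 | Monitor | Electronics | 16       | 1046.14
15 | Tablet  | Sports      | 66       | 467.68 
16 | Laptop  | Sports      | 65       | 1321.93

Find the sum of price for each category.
SELECT category, SUM(price) as result
FROM sales
GROUP BY category

Result:
  Electronics: 4677.56
  Garden: 2017.88
  Media: 2334.84
  Sports: 5338.55
  Toys: 1677.19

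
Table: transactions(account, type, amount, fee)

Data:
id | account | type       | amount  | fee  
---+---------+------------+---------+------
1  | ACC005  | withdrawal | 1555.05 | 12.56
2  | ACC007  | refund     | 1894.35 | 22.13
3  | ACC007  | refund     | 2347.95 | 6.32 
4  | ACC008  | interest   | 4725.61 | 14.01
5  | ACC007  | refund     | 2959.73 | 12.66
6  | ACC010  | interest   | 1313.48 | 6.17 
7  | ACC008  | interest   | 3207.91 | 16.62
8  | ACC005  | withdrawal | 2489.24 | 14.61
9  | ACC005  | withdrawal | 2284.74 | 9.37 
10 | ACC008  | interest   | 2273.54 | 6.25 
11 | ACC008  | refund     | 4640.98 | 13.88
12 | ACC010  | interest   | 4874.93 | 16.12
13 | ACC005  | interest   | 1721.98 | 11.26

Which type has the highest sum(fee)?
SELECT type, SUM(fee) as val
FROM transactions
GROUP BY type
ORDER BY val DESC
LIMIT 1

Result: interest with sum(fee) = 70.43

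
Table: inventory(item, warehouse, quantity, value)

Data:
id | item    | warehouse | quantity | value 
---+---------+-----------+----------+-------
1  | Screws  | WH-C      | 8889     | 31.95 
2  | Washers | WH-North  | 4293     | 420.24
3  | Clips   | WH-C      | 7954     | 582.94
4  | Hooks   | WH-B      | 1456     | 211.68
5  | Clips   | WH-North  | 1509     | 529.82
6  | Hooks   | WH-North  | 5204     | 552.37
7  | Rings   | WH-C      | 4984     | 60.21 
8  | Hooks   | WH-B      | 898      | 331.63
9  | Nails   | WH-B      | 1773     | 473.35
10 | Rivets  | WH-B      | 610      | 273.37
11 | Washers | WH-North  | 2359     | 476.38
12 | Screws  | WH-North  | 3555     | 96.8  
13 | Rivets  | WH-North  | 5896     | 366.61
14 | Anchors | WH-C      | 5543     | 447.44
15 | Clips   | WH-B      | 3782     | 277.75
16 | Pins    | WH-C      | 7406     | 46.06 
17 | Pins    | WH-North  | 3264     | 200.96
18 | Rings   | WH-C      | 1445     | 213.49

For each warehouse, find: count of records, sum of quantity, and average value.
SELECT warehouse,
       COUNT(*) as cnt,
       SUM(quantity) as total_quantity,
       AVG(value) as avg_value
FROM inventory
GROUP BY warehouse

Result:
  WH-B: 5 records, 8519 total quantity, 313.56 avg value
  WH-C: 6 records, 36221 total quantity, 230.35 avg value
  WH-North: 7 records, 26080 total quantity, 377.60 avg value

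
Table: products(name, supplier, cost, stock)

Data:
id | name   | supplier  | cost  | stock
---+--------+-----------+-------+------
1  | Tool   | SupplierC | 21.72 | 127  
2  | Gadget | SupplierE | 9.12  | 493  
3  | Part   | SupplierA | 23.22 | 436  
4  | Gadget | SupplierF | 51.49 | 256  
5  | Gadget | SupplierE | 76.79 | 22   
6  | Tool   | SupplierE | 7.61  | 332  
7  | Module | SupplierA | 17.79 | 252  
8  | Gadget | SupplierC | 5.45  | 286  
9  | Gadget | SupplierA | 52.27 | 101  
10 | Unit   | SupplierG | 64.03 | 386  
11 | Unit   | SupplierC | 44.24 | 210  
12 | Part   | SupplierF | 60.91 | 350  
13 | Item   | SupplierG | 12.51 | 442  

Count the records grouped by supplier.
SELECT supplier, COUNT(*) as count
FROM products
GROUP BY supplier

Result:
  SupplierA: 3
  SupplierC: 3
  SupplierE: 3
  SupplierF: 2
  SupplierG: 2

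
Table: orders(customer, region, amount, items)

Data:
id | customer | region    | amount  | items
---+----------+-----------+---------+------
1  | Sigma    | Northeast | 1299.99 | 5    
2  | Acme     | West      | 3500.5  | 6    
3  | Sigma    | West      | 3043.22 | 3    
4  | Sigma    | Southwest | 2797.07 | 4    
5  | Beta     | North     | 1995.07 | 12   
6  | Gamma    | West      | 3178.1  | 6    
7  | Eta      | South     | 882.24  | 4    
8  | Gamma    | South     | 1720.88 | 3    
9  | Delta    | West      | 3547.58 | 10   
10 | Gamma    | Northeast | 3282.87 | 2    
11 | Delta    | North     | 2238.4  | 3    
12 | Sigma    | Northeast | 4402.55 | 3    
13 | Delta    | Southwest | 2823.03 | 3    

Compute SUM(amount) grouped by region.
SELECT region, SUM(amount) as result
FROM orders
GROUP BY region

Result:
  North: 4233.47
  Northeast: 8985.41
  South: 2603.12
  Southwest: 5620.10
  West: 13269.40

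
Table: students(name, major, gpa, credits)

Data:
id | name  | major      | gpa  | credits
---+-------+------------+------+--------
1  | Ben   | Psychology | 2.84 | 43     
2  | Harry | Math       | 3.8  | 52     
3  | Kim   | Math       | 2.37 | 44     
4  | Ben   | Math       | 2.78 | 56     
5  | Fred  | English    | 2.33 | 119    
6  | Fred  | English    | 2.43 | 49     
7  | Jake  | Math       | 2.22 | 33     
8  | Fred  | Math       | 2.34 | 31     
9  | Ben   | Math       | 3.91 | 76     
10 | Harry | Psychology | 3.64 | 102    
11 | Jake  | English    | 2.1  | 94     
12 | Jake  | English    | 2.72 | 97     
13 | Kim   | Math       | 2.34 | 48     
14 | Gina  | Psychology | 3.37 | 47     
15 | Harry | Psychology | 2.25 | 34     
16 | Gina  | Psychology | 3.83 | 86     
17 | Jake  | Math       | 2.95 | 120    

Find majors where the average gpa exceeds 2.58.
SELECT major, AVG(gpa)
FROM students
GROUP BY major
HAVING AVG(gpa) > 2.58

Result:
  Math: avg=2.84
  Psychology: avg=3.19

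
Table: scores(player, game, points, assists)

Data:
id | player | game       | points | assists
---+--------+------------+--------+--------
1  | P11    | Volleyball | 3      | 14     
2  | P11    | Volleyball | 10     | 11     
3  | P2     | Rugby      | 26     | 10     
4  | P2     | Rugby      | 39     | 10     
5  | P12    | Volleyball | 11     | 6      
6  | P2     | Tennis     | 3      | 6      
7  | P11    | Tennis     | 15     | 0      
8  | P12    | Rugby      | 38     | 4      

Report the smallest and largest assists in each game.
SELECT game, MIN(assists), MAX(assists)
FROM scores
GROUP BY game

Result:
  Rugby: min=4, max=10
  Tennis: min=0, max=6
  Volleyball: min=6, max=14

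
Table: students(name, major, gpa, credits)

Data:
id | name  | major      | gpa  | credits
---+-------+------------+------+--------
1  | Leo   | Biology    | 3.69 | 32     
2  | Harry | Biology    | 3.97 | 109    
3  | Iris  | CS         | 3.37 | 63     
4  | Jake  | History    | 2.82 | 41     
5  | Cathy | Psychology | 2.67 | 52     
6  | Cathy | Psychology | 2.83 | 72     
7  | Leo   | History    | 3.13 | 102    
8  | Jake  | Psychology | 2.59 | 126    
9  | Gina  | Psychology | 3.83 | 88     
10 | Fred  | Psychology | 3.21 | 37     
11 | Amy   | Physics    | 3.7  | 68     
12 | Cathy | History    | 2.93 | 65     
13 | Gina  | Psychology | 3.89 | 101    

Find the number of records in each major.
SELECT major, COUNT(*) as count
FROM students
GROUP BY major

Result:
  Biology: 2
  CS: 1
  History: 3
  Physics: 1
  Psychology: 6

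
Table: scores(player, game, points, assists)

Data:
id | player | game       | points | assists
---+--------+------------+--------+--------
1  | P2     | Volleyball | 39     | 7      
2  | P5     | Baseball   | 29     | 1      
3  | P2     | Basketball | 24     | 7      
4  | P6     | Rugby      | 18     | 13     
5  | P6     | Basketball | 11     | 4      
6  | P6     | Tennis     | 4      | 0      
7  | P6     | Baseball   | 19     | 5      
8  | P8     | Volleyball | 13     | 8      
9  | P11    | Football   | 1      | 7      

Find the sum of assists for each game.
SELECT game, SUM(assists) as result
FROM scores
GROUP BY game

Result:
  Baseball: 6
  Basketball: 11
  Football: 7
  Rugby: 13
  Tennis: 0
  Volleyball: 15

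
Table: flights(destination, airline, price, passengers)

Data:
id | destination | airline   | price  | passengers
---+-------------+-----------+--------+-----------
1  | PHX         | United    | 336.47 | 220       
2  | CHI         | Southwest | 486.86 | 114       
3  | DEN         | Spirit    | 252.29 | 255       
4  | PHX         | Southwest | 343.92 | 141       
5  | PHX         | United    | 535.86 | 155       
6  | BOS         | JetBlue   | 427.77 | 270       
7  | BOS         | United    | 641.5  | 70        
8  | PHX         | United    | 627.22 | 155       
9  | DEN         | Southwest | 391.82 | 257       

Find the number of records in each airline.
SELECT airline, COUNT(*) as count
FROM flights
GROUP BY airline

Result:
  JetBlue: 1
  Southwest: 3
  Spirit: 1
  United: 4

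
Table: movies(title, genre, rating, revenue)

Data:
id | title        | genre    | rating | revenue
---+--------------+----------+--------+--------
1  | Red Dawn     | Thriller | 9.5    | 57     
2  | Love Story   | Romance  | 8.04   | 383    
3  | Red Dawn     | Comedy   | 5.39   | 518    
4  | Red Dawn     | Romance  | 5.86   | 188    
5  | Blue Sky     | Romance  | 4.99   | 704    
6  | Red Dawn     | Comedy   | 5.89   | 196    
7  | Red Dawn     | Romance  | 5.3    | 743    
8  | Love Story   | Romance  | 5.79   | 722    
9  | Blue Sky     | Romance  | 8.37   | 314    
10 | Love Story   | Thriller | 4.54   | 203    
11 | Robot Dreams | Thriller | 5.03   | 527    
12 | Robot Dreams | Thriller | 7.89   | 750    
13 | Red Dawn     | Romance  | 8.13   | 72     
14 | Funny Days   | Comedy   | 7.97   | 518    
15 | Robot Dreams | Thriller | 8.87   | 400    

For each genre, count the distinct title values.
SELECT genre, COUNT(DISTINCT title)
FROM movies
GROUP BY genre

Result:
  Comedy: 2 distinct
  Romance: 3 distinct
  Thriller: 3 distinct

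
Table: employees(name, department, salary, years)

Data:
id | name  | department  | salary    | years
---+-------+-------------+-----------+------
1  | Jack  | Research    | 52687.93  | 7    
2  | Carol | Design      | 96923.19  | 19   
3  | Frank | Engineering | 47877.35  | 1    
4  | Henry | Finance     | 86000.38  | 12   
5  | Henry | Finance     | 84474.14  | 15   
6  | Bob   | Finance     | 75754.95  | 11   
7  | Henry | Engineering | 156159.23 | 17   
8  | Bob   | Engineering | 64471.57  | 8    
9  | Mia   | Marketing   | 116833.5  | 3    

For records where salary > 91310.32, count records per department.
SELECT department, COUNT(*)
FROM employees
WHERE salary > 91310.32
GROUP BY department

Note: WHERE filters rows before grouping.

Result:
  Design: 1
  Engineering: 1
  Marketing: 1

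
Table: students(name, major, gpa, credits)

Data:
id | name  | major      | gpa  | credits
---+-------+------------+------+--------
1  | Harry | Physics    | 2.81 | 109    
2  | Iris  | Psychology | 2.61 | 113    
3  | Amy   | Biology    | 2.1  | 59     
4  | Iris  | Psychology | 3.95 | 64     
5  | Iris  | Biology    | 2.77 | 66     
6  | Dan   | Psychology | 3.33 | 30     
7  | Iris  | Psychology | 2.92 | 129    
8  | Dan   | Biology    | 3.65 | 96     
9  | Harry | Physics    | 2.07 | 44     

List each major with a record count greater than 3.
SELECT major, COUNT(*) as cnt
FROM students
GROUP BY major
HAVING COUNT(*) > 3

Result:
  Psychology: 4

Note: HAVING filters groups after aggregation, WHERE filters rows before.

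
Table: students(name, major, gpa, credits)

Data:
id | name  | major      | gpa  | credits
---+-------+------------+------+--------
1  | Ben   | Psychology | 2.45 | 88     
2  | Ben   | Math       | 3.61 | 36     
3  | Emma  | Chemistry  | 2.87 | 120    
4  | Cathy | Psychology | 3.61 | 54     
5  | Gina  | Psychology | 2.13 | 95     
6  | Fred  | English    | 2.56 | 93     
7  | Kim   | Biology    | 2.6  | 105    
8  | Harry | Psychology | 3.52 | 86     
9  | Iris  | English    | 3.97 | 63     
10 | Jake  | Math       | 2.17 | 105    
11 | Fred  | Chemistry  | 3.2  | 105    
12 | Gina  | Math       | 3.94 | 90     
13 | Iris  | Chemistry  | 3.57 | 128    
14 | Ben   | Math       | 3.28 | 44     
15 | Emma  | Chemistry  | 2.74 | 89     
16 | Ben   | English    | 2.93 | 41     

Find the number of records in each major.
SELECT major, COUNT(*) as count
FROM students
GROUP BY major

Result:
  Biology: 1
  Chemistry: 4
  English: 3
  Math: 4
  Psychology: 4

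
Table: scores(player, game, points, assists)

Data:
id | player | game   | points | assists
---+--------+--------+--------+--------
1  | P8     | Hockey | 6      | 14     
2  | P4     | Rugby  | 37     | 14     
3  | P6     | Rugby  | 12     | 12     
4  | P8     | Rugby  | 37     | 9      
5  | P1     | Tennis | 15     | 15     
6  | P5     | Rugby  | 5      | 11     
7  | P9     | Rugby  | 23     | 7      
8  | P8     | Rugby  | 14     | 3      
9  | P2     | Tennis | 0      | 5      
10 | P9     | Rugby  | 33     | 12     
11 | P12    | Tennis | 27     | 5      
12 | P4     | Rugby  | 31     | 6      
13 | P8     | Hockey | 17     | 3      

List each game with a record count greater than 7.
SELECT game, COUNT(*) as cnt
FROM scores
GROUP BY game
HAVING COUNT(*) > 7

Result:
  Rugby: 8

Note: HAVING filters groups after aggregation, WHERE filters rows before.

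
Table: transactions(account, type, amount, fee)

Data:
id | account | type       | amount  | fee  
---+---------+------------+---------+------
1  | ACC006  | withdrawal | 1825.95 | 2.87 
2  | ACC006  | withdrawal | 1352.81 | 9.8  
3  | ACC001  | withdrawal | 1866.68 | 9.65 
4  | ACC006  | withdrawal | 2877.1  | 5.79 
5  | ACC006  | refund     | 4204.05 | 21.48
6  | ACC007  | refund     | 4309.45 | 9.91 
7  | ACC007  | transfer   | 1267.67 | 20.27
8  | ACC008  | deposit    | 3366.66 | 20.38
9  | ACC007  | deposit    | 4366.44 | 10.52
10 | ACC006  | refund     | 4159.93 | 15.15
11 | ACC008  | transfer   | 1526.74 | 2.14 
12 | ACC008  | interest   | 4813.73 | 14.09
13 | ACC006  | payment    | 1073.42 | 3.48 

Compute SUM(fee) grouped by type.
SELECT type, SUM(fee) as result
FROM transactions
GROUP BY type

Result:
  deposit: 30.90
  interest: 14.09
  payment: 3.48
  refund: 46.54
  transfer: 22.41
  withdrawal: 28.11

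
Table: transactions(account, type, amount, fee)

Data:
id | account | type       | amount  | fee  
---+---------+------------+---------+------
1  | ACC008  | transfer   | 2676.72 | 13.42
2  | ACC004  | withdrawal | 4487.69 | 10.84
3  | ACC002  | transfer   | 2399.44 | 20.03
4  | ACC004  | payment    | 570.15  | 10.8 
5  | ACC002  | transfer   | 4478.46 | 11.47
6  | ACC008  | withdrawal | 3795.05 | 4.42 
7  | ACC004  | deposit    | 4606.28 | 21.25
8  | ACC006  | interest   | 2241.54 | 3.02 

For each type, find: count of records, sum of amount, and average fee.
SELECT type,
       COUNT(*) as cnt,
       SUM(amount) as total_amount,
       AVG(fee) as avg_fee
FROM transactions
GROUP BY type

Result:
  deposit: 1 records, 4606.28 total amount, 21.25 avg fee
  interest: 1 records, 2241.54 total amount, 3.02 avg fee
  payment: 1 records, 570.15 total amount, 10.80 avg fee
  transfer: 3 records, 9554.62 total amount, 14.97 avg fee
  withdrawal: 2 records, 8282.74 total amount, 7.63 avg fee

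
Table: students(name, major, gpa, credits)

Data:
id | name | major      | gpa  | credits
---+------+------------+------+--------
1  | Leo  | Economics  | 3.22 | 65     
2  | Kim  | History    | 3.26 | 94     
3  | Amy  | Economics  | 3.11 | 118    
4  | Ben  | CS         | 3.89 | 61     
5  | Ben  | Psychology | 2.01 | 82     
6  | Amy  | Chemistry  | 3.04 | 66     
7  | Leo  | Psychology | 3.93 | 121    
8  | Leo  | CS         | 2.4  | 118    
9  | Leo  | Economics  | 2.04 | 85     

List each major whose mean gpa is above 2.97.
SELECT major, AVG(gpa)
FROM students
GROUP BY major
HAVING AVG(gpa) > 2.97

Result:
  CS: avg=3.15
  Chemistry: avg=3.04
  History: avg=3.26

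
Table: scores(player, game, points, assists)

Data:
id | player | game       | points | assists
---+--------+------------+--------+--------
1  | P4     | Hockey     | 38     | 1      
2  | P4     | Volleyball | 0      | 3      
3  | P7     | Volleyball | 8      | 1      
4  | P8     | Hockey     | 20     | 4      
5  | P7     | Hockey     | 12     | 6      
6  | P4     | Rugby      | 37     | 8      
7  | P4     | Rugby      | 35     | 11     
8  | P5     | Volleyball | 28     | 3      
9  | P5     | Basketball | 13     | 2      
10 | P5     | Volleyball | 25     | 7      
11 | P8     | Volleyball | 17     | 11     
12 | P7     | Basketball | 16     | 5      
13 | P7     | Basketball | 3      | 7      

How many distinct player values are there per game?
SELECT game, COUNT(DISTINCT player)
FROM scores
GROUP BY game

Result:
  Basketball: 2 distinct
  Hockey: 3 distinct
  Rugby: 1 distinct
  Volleyball: 4 distinct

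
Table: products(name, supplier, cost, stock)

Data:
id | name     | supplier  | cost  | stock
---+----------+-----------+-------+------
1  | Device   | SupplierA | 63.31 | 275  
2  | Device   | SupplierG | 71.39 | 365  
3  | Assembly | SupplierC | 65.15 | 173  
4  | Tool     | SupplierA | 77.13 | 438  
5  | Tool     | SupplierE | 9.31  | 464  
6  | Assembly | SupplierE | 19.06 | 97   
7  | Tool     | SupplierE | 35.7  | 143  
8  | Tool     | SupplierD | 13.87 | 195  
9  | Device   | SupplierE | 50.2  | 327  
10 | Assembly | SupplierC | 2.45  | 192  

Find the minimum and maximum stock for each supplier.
SELECT supplier, MIN(stock), MAX(stock)
FROM products
GROUP BY supplier

Result:
  SupplierA: min=275, max=438
  SupplierC: min=173, max=192
  SupplierD: min=195, max=195
  SupplierE: min=97, max=464
  SupplierG: min=365, max=365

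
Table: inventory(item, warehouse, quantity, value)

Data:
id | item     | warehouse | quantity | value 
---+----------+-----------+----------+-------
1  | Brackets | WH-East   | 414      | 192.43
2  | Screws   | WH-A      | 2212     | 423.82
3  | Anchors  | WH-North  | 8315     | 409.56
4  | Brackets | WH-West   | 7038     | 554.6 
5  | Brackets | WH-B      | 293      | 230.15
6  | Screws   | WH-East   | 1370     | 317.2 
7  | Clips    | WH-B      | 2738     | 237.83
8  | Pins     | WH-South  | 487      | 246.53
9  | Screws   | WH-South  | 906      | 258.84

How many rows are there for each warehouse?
SELECT warehouse, COUNT(*) as count
FROM inventory
GROUP BY warehouse

Result:
  WH-A: 1
  WH-B: 2
  WH-East: 2
  WH-North: 1
  WH-South: 2
  WH-West: 1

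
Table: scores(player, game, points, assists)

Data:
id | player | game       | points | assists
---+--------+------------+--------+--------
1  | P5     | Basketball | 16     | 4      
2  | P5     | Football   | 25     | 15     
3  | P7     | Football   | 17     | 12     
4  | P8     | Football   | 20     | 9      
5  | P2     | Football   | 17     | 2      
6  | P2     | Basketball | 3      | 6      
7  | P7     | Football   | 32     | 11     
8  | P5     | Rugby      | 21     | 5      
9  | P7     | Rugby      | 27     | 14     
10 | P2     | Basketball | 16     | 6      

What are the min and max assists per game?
SELECT game, MIN(assists), MAX(assists)
FROM scores
GROUP BY game

Result:
  Basketball: min=4, max=6
  Football: min=2, max=15
  Rugby: min=5, max=14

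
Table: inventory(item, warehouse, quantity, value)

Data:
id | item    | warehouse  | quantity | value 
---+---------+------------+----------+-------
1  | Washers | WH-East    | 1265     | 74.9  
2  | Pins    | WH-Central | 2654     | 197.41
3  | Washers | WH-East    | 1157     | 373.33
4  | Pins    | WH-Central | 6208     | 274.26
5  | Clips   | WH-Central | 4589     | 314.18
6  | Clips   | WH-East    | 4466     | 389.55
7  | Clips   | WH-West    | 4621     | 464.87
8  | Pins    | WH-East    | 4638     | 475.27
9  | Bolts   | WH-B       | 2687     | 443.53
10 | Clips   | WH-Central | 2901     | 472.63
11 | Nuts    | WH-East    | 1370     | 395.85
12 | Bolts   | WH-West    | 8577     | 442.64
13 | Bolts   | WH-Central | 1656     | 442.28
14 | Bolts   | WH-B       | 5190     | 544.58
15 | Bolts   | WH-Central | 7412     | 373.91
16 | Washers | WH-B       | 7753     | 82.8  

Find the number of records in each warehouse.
SELECT warehouse, COUNT(*) as count
FROM inventory
GROUP BY warehouse

Result:
  WH-B: 3
  WH-Central: 6
  WH-East: 5
  WH-West: 2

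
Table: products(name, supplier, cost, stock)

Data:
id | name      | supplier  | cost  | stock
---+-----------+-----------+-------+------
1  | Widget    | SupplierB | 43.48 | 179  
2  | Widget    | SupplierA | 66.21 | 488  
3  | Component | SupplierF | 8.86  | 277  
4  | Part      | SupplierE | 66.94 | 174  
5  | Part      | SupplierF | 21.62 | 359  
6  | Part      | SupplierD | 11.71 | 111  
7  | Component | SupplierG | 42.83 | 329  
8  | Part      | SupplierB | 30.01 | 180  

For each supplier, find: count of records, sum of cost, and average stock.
SELECT supplier,
       COUNT(*) as cnt,
       SUM(cost) as total_cost,
       AVG(stock) as avg_stock
FROM products
GROUP BY supplier

Result:
  SupplierA: 1 records, 66.21 total cost, 488.00 avg stock
  SupplierB: 2 records, 73.49 total cost, 179.50 avg stock
  SupplierD: 1 records, 11.71 total cost, 111.00 avg stock
  SupplierE: 1 records, 66.94 total cost, 174.00 avg stock
  SupplierF: 2 records, 30.48 total cost, 318.00 avg stock
  SupplierG: 1 records, 42.83 total cost, 329.00 avg stock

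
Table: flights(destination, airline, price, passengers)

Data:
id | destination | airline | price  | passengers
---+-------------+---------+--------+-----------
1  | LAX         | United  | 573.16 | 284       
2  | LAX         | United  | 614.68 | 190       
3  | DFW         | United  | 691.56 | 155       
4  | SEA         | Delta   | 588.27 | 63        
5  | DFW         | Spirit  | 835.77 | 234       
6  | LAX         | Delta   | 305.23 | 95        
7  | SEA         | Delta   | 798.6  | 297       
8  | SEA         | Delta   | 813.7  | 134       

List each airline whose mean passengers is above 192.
SELECT airline, AVG(passengers)
FROM flights
GROUP BY airline
HAVING AVG(passengers) > 192

Result:
  Spirit: avg=234.00
  United: avg=209.67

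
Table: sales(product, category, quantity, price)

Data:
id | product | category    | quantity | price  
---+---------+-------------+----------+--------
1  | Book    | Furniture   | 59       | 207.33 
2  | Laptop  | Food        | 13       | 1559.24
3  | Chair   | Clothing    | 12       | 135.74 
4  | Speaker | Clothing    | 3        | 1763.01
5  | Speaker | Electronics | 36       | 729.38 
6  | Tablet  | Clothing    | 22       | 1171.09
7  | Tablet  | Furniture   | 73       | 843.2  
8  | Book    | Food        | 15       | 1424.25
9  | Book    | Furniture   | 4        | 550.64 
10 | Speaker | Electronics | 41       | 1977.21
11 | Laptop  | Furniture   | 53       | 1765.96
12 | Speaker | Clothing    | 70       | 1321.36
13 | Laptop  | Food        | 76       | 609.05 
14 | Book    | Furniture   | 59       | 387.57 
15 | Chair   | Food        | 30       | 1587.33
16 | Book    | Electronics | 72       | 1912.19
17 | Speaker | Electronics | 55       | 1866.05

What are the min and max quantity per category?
SELECT category, MIN(quantity), MAX(quantity)
FROM sales
GROUP BY category

Result:
  Clothing: min=3, max=70
  Electronics: min=36, max=72
  Food: min=13, max=76
  Furniture: min=4, max=73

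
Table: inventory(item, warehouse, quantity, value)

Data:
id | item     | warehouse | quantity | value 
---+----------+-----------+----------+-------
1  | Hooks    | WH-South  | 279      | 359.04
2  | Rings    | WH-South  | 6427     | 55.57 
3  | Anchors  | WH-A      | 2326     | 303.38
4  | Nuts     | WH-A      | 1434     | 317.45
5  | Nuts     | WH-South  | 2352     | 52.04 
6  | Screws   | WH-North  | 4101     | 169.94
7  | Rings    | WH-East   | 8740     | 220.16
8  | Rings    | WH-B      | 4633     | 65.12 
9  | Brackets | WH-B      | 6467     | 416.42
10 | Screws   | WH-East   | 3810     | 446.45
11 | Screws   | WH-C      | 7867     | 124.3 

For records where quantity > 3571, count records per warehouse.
SELECT warehouse, COUNT(*)
FROM inventory
WHERE quantity > 3571
GROUP BY warehouse

Note: WHERE filters rows before grouping.

Result:
  WH-B: 2
  WH-C: 1
  WH-East: 2
  WH-North: 1
  WH-South: 1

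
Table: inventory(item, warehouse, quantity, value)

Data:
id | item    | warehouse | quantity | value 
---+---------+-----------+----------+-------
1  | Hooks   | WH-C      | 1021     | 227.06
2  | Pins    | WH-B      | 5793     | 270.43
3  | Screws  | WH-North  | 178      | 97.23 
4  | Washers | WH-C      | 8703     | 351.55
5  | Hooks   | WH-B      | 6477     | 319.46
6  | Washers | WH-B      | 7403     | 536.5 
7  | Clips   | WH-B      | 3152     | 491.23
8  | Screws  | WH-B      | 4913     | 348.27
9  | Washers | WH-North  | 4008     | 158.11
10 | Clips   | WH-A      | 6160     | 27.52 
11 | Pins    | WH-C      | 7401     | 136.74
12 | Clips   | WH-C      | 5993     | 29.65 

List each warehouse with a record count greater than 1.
SELECT warehouse, COUNT(*) as cnt
FROM inventory
GROUP BY warehouse
HAVING COUNT(*) > 1

Result:
  WH-B: 5
  WH-C: 4
  WH-North: 2

Note: HAVING filters groups after aggregation, WHERE filters rows before.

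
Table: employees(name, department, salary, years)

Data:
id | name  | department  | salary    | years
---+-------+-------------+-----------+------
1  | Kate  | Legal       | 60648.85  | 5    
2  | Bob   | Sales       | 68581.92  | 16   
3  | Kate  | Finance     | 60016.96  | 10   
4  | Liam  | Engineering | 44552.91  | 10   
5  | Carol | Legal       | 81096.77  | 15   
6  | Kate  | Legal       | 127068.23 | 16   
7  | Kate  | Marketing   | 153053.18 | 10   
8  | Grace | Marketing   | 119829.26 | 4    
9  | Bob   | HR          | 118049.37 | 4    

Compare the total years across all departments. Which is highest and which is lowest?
SELECT department, SUM(years)
FROM employees
GROUP BY department
ORDER BY SUM(years)

All groups:
  HR: 4
  Engineering: 10
  Finance: 10
  Marketing: 14
  Sales: 16
  Legal: 36

Highest: Legal (36)
Lowest: HR (4)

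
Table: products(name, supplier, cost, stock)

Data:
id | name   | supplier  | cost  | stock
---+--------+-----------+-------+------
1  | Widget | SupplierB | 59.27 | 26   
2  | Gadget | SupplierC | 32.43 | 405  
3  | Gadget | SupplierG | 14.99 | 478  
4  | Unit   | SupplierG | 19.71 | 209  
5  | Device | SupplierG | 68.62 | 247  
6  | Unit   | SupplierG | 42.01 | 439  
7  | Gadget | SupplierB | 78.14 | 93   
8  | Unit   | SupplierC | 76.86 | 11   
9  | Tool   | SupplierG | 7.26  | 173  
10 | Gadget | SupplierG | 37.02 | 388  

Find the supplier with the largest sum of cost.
SELECT supplier, SUM(cost) as val
FROM products
GROUP BY supplier
ORDER BY val DESC
LIMIT 1

Result: SupplierG with sum(cost) = 189.61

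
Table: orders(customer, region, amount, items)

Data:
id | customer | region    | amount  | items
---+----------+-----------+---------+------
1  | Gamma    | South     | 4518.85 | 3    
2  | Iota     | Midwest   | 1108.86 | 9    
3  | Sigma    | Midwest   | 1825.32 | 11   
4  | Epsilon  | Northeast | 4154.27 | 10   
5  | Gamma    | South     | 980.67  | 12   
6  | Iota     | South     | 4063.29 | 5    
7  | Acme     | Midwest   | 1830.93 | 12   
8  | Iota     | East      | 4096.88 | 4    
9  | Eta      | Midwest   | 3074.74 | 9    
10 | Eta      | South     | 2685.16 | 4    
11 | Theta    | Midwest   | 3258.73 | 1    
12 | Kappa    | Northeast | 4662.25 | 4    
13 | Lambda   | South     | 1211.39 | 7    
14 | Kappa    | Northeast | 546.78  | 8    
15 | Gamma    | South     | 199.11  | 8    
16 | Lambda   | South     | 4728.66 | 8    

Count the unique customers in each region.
SELECT region, COUNT(DISTINCT customer)
FROM orders
GROUP BY region

Result:
  East: 1 distinct
  Midwest: 5 distinct
  Northeast: 2 distinct
  South: 4 distinct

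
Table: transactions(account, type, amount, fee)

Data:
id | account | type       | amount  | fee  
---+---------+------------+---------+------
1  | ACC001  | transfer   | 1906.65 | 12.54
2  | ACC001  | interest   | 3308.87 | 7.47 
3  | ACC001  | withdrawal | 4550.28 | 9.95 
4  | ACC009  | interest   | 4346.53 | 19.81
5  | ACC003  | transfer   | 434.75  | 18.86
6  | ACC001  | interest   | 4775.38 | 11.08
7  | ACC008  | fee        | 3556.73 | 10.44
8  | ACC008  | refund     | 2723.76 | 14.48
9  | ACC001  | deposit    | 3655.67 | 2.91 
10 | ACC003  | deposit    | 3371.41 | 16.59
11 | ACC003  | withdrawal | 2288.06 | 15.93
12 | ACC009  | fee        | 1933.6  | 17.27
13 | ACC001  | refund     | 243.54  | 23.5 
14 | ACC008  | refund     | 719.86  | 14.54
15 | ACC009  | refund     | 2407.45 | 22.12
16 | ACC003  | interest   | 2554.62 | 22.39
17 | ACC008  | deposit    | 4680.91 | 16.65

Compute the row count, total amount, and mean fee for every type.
SELECT type,
       COUNT(*) as cnt,
       SUM(amount) as total_amount,
       AVG(fee) as avg_fee
FROM transactions
GROUP BY type

Result:
  deposit: 3 records, 11707.99 total amount, 12.05 avg fee
  fee: 2 records, 5490.33 total amount, 13.86 avg fee
  interest: 4 records, 14985.40 total amount, 15.19 avg fee
  refund: 4 records, 6094.61 total amount, 18.66 avg fee
  transfer: 2 records, 2341.40 total amount, 15.70 avg fee
  withdrawal: 2 records, 6838.34 total amount, 12.94 avg fee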